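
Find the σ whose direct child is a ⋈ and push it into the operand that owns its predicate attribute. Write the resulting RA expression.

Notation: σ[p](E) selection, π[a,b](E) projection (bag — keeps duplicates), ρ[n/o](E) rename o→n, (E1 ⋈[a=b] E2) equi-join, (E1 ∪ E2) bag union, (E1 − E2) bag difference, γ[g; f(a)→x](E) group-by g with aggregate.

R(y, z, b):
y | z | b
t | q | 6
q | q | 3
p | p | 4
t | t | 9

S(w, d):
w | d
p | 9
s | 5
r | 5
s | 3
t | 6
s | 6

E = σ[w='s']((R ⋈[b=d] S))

σ filters on w, owned by the right side.
E' = (R ⋈[b=d] σ[w='s'](S))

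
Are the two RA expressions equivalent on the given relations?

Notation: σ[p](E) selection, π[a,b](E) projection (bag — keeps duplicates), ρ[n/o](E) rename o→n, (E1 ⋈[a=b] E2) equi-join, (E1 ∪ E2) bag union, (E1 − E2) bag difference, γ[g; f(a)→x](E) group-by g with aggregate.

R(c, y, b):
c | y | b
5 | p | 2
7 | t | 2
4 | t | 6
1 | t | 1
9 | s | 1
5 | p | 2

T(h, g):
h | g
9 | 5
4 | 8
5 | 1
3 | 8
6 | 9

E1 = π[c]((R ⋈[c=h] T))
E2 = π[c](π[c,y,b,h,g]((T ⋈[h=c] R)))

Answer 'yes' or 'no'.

E1 stepwise |·|:
  R → 6
  T → 5
  (R ⋈[c=h] T) → 4
  π[c]((R ⋈[c=h] T)) → 4
E2 stepwise |·|:
  T → 5
  R → 6
  (T ⋈[h=c] R) → 4
  π[c,y,b,h,g]((T ⋈[h=c] R)) → 4
  π[c](π[c,y,b,h,g]((T ⋈[h=c] R))) → 4

E1 and E2 produce the same multiset:
c
4
5
5
9

yes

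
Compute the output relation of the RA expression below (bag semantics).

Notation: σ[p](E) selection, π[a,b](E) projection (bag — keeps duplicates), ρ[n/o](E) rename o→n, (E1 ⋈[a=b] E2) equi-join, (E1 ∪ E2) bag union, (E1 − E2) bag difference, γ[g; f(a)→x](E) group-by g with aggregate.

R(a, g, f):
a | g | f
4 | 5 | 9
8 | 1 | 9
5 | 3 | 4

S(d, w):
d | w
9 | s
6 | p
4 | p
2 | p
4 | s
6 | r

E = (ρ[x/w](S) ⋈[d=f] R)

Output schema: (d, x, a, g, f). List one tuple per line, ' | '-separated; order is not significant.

Row counts bottom-up:
  S → 6
  ρ[x/w](S) → 6
  R → 3
  (ρ[x/w](S) ⋈[d=f] R) → 4

== RESULT ==
d | x | a | g | f
4 | p | 5 | 3 | 4
4 | s | 5 | 3 | 4
9 | s | 4 | 5 | 9
9 | s | 8 | 1 | 9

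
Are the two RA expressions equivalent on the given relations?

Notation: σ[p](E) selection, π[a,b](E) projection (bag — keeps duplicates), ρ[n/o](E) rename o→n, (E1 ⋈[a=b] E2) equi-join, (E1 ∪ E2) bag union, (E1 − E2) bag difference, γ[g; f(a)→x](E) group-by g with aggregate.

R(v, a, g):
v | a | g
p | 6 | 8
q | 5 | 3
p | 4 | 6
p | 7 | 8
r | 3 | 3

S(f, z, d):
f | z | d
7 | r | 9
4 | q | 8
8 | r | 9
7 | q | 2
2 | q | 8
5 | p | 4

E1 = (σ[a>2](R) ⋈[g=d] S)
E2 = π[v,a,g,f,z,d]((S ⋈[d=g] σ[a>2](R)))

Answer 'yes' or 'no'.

E1 stepwise |·|:
  R → 5
  σ[a>2](R) → 5
  S → 6
  (σ[a>2](R) ⋈[g=d] S) → 4
E2 stepwise |·|:
  S → 6
  R → 5
  σ[a>2](R) → 5
  (S ⋈[d=g] σ[a>2](R)) → 4
  π[v,a,g,f,z,d]((S ⋈[d=g] σ[a>2](R))) → 4

E1 and E2 produce the same multiset:
v | a | g | f | z | d
p | 6 | 8 | 2 | q | 8
p | 6 | 8 | 4 | q | 8
p | 7 | 8 | 2 | q | 8
p | 7 | 8 | 4 | q | 8

yes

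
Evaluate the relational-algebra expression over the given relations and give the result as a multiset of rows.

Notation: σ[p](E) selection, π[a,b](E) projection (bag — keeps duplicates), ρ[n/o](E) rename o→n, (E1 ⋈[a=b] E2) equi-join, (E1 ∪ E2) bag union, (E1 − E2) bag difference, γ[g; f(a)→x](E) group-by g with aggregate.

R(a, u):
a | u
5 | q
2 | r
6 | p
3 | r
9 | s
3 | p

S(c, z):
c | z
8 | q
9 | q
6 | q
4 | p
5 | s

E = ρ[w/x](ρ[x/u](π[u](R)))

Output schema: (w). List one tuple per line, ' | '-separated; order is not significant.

Stepwise |·|:
  R → 6
  π[u](R) → 6
  ρ[x/u](π[u](R)) → 6
  ρ[w/x](ρ[x/u](π[u](R))) → 6

== RESULT ==
w
p
p
q
r
r
s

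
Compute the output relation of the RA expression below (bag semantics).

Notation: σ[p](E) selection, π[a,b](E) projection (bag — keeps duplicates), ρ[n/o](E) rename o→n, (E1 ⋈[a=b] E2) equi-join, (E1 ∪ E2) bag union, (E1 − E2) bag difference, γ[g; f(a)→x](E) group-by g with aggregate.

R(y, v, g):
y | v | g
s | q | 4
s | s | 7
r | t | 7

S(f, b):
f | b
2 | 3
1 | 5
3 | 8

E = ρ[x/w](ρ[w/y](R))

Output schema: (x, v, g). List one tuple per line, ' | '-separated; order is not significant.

Stepwise |·|:
  R → 3
  ρ[w/y](R) → 3
  ρ[x/w](ρ[w/y](R)) → 3

== RESULT ==
x | v | g
r | t | 7
s | q | 4
s | s | 7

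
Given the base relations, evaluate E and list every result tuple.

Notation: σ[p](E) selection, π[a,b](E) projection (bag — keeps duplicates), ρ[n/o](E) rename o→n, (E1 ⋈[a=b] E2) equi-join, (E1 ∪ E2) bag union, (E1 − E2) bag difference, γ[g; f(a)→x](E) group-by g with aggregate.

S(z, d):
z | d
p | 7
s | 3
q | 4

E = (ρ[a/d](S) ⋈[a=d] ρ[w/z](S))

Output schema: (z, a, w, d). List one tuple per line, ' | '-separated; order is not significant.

Subexpression sizes:
  S → 3
  ρ[a/d](S) → 3
  S → 3
  ρ[w/z](S) → 3
  (ρ[a/d](S) ⋈[a=d] ρ[w/z](S)) → 3

== RESULT ==
z | a | w | d
p | 7 | p | 7
q | 4 | q | 4
s | 3 | s | 3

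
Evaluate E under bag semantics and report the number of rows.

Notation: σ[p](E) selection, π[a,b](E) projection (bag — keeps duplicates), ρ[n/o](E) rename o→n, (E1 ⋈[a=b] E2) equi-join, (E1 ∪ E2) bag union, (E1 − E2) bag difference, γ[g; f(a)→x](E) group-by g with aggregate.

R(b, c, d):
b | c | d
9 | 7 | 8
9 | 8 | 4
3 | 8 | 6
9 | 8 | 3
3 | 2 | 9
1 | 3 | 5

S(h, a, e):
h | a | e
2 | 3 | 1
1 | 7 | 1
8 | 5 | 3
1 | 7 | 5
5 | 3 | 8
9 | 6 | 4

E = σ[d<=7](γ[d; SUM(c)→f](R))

Per-node cardinality:
  R → 6
  γ[d; SUM(c)→f](R) → 6
  σ[d<=7](γ[d; SUM(c)→f](R)) → 4

|E| = 4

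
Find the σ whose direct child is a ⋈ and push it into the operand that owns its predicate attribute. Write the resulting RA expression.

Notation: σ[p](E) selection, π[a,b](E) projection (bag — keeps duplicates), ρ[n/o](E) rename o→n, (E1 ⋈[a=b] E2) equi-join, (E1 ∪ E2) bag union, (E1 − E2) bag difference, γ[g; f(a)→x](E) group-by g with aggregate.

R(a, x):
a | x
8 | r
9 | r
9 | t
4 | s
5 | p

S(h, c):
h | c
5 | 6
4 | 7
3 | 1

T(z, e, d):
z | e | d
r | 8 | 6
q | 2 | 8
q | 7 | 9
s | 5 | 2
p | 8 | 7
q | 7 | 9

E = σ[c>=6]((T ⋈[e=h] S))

σ filters on c, owned by the right side.
E' = (T ⋈[e=h] σ[c>=6](S))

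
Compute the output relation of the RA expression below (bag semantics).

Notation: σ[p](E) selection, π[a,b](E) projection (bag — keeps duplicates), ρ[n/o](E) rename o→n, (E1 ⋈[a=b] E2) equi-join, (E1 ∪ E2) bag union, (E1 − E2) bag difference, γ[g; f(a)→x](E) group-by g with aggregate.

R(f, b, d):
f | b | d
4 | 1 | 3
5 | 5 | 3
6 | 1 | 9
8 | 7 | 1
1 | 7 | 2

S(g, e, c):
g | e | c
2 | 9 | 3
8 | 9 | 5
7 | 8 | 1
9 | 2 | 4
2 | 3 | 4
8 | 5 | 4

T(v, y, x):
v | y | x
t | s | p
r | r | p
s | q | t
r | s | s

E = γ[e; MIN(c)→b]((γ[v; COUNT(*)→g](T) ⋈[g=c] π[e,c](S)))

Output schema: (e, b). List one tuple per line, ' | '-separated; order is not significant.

Subexpression sizes:
  T → 4
  γ[v; COUNT(*)→g](T) → 3
  S → 6
  π[e,c](S) → 6
  (γ[v; COUNT(*)→g](T) ⋈[g=c] π[e,c](S)) → 2
  γ[e; MIN(c)→b]((γ[v; COUNT(*)→g](T) ⋈[g=c] π[e,c](S))) → 1

== RESULT ==
e | b
8 | 1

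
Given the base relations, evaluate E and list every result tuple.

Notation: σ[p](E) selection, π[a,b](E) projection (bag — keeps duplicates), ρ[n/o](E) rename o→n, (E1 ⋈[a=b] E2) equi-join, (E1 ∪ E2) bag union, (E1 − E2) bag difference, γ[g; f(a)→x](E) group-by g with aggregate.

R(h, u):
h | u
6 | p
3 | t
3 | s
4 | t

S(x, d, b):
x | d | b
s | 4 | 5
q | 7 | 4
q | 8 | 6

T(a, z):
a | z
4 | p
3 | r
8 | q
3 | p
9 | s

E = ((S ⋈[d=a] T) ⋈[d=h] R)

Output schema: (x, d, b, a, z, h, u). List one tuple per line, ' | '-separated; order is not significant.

Subexpression sizes:
  S → 3
  T → 5
  (S ⋈[d=a] T) → 2
  R → 4
  ((S ⋈[d=a] T) ⋈[d=h] R) → 1

== RESULT ==
x | d | b | a | z | h | u
s | 4 | 5 | 4 | p | 4 | t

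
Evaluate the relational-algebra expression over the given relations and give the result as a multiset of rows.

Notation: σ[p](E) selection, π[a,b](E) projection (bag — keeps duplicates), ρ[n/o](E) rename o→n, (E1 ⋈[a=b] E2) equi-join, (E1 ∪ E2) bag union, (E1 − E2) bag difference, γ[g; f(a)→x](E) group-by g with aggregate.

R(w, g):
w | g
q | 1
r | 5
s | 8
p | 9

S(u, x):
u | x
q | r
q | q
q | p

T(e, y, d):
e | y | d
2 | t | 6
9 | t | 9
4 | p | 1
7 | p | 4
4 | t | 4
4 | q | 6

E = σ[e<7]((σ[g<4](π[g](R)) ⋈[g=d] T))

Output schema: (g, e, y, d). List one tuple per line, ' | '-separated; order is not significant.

Row counts bottom-up:
  R → 4
  π[g](R) → 4
  σ[g<4](π[g](R)) → 1
  T → 6
  (σ[g<4](π[g](R)) ⋈[g=d] T) → 1
  σ[e<7]((σ[g<4](π[g](R)) ⋈[g=d] T)) → 1

== RESULT ==
g | e | y | d
1 | 4 | p | 1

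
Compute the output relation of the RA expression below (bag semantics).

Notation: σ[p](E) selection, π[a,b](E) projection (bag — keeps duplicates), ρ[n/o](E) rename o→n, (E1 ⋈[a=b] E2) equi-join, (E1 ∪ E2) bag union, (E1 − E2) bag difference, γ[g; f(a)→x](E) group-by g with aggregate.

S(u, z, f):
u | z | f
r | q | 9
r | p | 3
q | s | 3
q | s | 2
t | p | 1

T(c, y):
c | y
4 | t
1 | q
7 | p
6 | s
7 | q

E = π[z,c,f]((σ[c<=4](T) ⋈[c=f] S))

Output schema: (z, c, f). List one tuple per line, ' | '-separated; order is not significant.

Subexpression sizes:
  T → 5
  σ[c<=4](T) → 2
  S → 5
  (σ[c<=4](T) ⋈[c=f] S) → 1
  π[z,c,f]((σ[c<=4](T) ⋈[c=f] S)) → 1

== RESULT ==
z | c | f
p | 1 | 1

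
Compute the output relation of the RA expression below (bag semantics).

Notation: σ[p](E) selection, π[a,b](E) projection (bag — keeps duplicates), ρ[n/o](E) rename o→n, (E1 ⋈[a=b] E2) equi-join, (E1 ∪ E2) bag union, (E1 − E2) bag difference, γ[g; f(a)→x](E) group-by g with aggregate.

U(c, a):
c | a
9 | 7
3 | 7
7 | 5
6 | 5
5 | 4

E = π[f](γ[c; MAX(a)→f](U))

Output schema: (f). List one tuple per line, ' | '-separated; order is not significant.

Row counts bottom-up:
  U → 5
  γ[c; MAX(a)→f](U) → 5
  π[f](γ[c; MAX(a)→f](U)) → 5

== RESULT ==
f
4
5
5
7
7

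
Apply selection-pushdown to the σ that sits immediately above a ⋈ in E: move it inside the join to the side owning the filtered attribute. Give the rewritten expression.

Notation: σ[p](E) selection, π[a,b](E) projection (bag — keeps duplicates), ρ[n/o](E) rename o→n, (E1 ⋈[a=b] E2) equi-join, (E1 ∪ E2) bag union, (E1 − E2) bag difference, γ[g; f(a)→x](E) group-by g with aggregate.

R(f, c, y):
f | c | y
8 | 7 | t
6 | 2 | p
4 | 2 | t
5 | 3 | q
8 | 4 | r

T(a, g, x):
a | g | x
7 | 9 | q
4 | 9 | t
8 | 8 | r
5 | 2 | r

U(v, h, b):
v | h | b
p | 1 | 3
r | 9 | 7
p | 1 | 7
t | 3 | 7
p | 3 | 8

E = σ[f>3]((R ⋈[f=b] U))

σ filters on f, owned by the left side.
E' = (σ[f>3](R) ⋈[f=b] U)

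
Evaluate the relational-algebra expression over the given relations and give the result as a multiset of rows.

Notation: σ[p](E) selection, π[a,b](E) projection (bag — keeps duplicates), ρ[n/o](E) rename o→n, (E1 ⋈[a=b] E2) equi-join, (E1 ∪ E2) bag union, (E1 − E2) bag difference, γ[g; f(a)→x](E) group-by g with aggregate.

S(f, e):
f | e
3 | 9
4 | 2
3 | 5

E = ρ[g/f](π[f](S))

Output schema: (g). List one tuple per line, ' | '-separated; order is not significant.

Per-node cardinality:
  S → 3
  π[f](S) → 3
  ρ[g/f](π[f](S)) → 3

== RESULT ==
g
3
3
4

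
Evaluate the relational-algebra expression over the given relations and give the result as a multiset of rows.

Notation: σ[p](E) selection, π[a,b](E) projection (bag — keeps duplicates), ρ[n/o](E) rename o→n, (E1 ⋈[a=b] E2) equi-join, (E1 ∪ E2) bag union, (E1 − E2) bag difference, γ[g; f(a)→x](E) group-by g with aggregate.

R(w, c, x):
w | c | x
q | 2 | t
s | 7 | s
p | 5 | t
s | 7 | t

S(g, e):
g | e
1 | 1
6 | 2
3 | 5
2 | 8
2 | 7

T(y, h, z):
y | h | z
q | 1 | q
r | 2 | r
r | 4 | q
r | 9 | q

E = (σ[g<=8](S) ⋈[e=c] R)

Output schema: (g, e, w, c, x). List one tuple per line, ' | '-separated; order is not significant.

Row counts bottom-up:
  S → 5
  σ[g<=8](S) → 5
  R → 4
  (σ[g<=8](S) ⋈[e=c] R) → 4

== RESULT ==
g | e | w | c | x
2 | 7 | s | 7 | s
2 | 7 | s | 7 | t
3 | 5 | p | 5 | t
6 | 2 | q | 2 | t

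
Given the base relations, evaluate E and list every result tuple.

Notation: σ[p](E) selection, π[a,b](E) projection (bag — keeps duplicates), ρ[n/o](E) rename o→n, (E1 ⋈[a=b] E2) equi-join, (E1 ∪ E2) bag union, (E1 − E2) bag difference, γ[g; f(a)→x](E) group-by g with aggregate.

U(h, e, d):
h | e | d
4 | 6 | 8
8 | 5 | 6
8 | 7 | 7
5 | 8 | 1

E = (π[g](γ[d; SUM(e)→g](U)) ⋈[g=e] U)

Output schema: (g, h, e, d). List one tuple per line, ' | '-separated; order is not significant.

Stepwise |·|:
  U → 4
  γ[d; SUM(e)→g](U) → 4
  π[g](γ[d; SUM(e)→g](U)) → 4
  U → 4
  (π[g](γ[d; SUM(e)→g](U)) ⋈[g=e] U) → 4

== RESULT ==
g | h | e | d
5 | 8 | 5 | 6
6 | 4 | 6 | 8
7 | 8 | 7 | 7
8 | 5 | 8 | 1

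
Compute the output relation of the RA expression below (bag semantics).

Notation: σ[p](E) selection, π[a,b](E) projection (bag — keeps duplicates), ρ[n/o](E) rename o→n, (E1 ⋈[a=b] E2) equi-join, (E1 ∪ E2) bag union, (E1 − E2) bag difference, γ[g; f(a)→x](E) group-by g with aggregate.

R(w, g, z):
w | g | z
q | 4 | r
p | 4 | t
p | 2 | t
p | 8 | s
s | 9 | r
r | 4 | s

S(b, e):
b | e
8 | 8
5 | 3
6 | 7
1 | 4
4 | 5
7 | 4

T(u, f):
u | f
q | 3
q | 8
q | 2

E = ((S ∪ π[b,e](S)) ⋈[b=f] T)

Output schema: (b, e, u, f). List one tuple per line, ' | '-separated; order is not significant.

Row counts bottom-up:
  S → 6
  S → 6
  π[b,e](S) → 6
  (S ∪ π[b,e](S)) → 12
  T → 3
  ((S ∪ π[b,e](S)) ⋈[b=f] T) → 2

== RESULT ==
b | e | u | f
8 | 8 | q | 8
8 | 8 | q | 8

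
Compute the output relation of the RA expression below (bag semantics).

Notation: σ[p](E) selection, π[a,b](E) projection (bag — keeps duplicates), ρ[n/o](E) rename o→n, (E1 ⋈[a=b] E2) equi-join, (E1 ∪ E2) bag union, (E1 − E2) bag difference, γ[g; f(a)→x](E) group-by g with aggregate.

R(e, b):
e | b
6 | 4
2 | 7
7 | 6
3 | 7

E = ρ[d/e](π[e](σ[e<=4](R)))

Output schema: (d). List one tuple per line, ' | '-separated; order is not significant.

Subexpression sizes:
  R → 4
  σ[e<=4](R) → 2
  π[e](σ[e<=4](R)) → 2
  ρ[d/e](π[e](σ[e<=4](R))) → 2

== RESULT ==
d
2
3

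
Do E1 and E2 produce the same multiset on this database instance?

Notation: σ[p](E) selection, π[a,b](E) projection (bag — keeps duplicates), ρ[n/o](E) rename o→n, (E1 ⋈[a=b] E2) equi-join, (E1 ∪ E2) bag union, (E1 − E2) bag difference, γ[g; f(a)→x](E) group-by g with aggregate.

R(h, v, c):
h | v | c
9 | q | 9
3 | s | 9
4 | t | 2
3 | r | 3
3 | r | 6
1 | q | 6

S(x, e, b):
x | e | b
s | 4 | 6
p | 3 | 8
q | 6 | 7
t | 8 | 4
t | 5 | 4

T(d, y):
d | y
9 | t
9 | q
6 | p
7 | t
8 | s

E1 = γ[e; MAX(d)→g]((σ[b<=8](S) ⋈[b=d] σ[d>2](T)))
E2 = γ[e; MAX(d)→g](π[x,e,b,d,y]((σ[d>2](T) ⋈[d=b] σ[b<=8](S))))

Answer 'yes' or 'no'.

E1 stepwise |·|:
  S → 5
  σ[b<=8](S) → 5
  T → 5
  σ[d>2](T) → 5
  (σ[b<=8](S) ⋈[b=d] σ[d>2](T)) → 3
  γ[e; MAX(d)→g]((σ[b<=8](S) ⋈[b=d] σ[d>2](T))) → 3
E2 stepwise |·|:
  T → 5
  σ[d>2](T) → 5
  S → 5
  σ[b<=8](S) → 5
  (σ[d>2](T) ⋈[d=b] σ[b<=8](S)) → 3
  π[x,e,b,d,y]((σ[d>2](T) ⋈[d=b] σ[b<=8](S))) → 3
  γ[e; MAX(d)→g](π[x,e,b,d,y]((σ[d>2](T) ⋈[d=b] σ[b<=8](S)))) → 3

E1 and E2 produce the same multiset:
e | g
3 | 8
4 | 6
6 | 7

yes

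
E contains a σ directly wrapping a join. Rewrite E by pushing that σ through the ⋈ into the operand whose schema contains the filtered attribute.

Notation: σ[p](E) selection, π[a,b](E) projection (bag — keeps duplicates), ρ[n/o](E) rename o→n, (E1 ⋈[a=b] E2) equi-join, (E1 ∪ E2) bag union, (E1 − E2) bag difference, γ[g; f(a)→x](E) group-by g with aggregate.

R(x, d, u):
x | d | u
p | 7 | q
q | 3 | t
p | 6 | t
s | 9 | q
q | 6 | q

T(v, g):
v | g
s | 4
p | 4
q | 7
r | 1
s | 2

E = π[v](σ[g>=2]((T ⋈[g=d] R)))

σ filters on g, owned by the left side.
E' = π[v]((σ[g>=2](T) ⋈[g=d] R))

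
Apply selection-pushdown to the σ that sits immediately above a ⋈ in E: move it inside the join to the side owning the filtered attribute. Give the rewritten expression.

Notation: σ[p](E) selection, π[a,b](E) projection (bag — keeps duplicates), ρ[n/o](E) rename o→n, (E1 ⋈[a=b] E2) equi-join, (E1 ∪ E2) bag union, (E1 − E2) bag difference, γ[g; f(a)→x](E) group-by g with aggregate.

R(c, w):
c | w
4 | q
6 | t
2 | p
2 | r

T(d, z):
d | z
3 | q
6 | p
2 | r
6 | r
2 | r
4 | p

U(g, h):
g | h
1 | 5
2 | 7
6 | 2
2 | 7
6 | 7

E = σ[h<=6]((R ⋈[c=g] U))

σ filters on h, owned by the right side.
E' = (R ⋈[c=g] σ[h<=6](U))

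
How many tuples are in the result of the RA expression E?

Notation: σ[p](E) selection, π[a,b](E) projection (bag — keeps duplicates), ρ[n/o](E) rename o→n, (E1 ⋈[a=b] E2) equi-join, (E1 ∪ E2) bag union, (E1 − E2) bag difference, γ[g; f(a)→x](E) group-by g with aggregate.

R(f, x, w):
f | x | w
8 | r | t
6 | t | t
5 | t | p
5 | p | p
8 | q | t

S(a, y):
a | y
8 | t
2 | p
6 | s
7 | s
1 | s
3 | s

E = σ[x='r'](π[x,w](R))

Row counts bottom-up:
  R → 5
  π[x,w](R) → 5
  σ[x='r'](π[x,w](R)) → 1

|E| = 1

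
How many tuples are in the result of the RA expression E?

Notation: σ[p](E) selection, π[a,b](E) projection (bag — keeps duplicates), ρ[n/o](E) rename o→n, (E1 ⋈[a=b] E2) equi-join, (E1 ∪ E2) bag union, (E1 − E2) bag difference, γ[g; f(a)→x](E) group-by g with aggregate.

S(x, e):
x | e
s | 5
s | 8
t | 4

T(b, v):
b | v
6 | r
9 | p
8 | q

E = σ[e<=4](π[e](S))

Subexpression sizes:
  S → 3
  π[e](S) → 3
  σ[e<=4](π[e](S)) → 1

|E| = 1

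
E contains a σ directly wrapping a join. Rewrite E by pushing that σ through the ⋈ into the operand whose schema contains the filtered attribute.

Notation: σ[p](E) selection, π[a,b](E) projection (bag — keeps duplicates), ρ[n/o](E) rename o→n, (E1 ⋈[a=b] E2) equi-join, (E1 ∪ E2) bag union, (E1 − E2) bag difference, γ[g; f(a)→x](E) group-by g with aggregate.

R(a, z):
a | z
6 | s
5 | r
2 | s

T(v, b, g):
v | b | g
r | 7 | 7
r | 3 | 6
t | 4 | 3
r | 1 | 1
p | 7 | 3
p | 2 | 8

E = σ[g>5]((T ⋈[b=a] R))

σ filters on g, owned by the left side.
E' = (σ[g>5](T) ⋈[b=a] R)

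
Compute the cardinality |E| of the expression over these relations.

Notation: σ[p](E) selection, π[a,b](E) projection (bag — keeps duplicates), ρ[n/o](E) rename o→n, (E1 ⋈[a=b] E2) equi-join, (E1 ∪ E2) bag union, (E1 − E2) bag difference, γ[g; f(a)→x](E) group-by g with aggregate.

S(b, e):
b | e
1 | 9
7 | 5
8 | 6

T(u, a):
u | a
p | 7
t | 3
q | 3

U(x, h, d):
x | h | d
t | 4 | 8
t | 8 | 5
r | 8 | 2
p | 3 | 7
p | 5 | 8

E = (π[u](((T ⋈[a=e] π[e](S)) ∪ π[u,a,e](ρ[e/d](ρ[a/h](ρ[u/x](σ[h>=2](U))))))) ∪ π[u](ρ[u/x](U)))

Per-node cardinality:
  T → 3
  S → 3
  π[e](S) → 3
  (T ⋈[a=e] π[e](S)) → 0
  U → 5
  σ[h>=2](U) → 5
  ρ[u/x](σ[h>=2](U)) → 5
  ρ[a/h](ρ[u/x](σ[h>=2](U))) → 5
  ρ[e/d](ρ[a/h](ρ[u/x](σ[h>=2](U)))) → 5
  π[u,a,e](ρ[e/d](ρ[a/h](ρ[u/x](σ[h>=2](U))))) → 5
  ((T ⋈[a=e] π[e](S)) ∪ π[u,a,e](ρ[e/d](ρ[a/h](ρ[u/x](σ[h>=2](U)))))) → 5
  π[u](((T ⋈[a=e] π[e](S)) ∪ π[u,a,e](ρ[e/d](ρ[a/h](ρ[u/x](σ[h>=2](U))))))) → 5
  U → 5
  ρ[u/x](U) → 5
  π[u](ρ[u/x](U)) → 5
  (π[u](((T ⋈[a=e] π[e](S)) ∪ π[u,a,e](ρ[e/d](ρ[a/h](ρ[u/x](σ[h>=2](U))))))) ∪ π[u](ρ[u/x](U))) → 10

|E| = 10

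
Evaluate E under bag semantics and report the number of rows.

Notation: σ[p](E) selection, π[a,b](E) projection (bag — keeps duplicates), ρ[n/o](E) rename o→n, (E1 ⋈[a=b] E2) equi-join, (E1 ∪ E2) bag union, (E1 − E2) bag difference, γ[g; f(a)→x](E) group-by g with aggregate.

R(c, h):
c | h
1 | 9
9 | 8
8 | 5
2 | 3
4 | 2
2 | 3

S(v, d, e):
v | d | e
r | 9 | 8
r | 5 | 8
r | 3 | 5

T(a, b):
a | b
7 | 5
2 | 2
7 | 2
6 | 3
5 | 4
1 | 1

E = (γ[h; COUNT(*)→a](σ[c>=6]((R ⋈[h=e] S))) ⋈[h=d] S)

Subexpression sizes:
  R → 6
  S → 3
  (R ⋈[h=e] S) → 3
  σ[c>=6]((R ⋈[h=e] S)) → 3
  γ[h; COUNT(*)→a](σ[c>=6]((R ⋈[h=e] S))) → 2
  S → 3
  (γ[h; COUNT(*)→a](σ[c>=6]((R ⋈[h=e] S))) ⋈[h=d] S) → 1

|E| = 1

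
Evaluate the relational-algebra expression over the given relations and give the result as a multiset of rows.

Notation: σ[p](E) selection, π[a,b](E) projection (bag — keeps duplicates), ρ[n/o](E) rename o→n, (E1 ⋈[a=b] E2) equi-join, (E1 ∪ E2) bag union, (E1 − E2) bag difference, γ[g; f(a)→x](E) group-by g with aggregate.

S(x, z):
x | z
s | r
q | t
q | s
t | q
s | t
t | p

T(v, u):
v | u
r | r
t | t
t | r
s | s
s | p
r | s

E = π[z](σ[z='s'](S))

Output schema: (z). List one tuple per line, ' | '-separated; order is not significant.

Stepwise |·|:
  S → 6
  σ[z='s'](S) → 1
  π[z](σ[z='s'](S)) → 1

== RESULT ==
z
s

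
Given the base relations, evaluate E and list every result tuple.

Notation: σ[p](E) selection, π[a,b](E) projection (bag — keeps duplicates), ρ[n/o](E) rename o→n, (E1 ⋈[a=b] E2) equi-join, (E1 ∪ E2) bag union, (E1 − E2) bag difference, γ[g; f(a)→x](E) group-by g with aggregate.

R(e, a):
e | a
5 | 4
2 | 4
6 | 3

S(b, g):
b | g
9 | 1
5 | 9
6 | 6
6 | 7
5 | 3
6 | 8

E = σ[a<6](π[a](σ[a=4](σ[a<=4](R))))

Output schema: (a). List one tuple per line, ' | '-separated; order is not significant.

Row counts bottom-up:
  R → 3
  σ[a<=4](R) → 3
  σ[a=4](σ[a<=4](R)) → 2
  π[a](σ[a=4](σ[a<=4](R))) → 2
  σ[a<6](π[a](σ[a=4](σ[a<=4](R)))) → 2

== RESULT ==
a
4
4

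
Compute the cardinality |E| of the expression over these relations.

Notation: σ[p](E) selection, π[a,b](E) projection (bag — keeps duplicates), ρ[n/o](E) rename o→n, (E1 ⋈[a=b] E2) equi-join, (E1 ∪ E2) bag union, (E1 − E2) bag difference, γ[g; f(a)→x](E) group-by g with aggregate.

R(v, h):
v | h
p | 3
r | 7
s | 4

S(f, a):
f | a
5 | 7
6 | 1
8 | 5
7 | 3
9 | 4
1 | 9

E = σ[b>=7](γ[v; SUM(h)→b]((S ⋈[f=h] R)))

Subexpression sizes:
  S → 6
  R → 3
  (S ⋈[f=h] R) → 1
  γ[v; SUM(h)→b]((S ⋈[f=h] R)) → 1
  σ[b>=7](γ[v; SUM(h)→b]((S ⋈[f=h] R))) → 1

|E| = 1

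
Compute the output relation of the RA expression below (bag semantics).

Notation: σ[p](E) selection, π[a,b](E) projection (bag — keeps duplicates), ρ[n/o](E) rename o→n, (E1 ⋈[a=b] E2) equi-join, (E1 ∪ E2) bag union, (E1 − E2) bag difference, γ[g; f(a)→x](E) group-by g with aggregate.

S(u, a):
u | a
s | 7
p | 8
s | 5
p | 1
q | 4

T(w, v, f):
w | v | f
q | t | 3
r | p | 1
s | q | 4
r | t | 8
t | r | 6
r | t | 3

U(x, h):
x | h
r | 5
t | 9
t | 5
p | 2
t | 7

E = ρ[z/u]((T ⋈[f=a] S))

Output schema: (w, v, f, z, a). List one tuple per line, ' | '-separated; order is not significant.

Stepwise |·|:
  T → 6
  S → 5
  (T ⋈[f=a] S) → 3
  ρ[z/u]((T ⋈[f=a] S)) → 3

== RESULT ==
w | v | f | z | a
r | p | 1 | p | 1
r | t | 8 | p | 8
s | q | 4 | q | 4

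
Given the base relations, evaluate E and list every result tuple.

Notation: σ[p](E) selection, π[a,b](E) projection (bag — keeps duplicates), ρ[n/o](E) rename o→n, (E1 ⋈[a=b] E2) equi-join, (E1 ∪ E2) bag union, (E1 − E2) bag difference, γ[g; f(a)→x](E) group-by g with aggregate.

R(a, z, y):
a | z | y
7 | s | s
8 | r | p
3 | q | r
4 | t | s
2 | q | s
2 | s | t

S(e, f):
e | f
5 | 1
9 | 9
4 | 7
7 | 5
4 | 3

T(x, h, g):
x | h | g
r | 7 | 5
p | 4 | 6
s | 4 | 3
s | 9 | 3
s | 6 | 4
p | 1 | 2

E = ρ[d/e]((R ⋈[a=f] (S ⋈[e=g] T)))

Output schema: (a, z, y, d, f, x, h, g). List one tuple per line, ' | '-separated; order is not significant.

Subexpression sizes:
  R → 6
  S → 5
  T → 6
  (S ⋈[e=g] T) → 3
  (R ⋈[a=f] (S ⋈[e=g] T)) → 2
  ρ[d/e]((R ⋈[a=f] (S ⋈[e=g] T))) → 2

== RESULT ==
a | z | y | d | f | x | h | g
3 | q | r | 4 | 3 | s | 6 | 4
7 | s | s | 4 | 7 | s | 6 | 4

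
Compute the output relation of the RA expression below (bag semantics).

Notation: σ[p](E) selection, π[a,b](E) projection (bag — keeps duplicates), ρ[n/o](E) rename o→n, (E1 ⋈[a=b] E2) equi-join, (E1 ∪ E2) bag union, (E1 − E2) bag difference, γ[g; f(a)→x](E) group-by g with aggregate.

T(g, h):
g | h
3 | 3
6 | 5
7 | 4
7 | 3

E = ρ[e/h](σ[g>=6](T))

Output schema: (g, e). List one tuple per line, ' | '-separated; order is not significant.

Stepwise |·|:
  T → 4
  σ[g>=6](T) → 3
  ρ[e/h](σ[g>=6](T)) → 3

== RESULT ==
g | e
6 | 5
7 | 3
7 | 4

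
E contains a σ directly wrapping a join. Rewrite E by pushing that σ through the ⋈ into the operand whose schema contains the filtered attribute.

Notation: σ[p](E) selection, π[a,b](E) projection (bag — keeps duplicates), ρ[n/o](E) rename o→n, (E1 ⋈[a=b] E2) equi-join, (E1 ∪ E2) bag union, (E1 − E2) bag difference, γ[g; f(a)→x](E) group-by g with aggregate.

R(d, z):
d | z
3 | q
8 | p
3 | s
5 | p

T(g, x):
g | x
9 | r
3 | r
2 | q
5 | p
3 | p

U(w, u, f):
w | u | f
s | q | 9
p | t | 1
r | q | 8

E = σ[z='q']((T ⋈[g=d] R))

σ filters on z, owned by the right side.
E' = (T ⋈[g=d] σ[z='q'](R))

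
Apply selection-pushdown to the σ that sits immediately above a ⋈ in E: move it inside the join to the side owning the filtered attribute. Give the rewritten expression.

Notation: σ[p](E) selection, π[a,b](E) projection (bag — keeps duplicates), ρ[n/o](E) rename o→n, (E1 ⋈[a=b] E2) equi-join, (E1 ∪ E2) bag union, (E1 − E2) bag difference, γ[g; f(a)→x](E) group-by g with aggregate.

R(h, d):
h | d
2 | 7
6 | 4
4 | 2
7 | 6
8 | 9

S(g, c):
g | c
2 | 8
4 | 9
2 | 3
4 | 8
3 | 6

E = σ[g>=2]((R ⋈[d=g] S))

σ filters on g, owned by the right side.
E' = (R ⋈[d=g] σ[g>=2](S))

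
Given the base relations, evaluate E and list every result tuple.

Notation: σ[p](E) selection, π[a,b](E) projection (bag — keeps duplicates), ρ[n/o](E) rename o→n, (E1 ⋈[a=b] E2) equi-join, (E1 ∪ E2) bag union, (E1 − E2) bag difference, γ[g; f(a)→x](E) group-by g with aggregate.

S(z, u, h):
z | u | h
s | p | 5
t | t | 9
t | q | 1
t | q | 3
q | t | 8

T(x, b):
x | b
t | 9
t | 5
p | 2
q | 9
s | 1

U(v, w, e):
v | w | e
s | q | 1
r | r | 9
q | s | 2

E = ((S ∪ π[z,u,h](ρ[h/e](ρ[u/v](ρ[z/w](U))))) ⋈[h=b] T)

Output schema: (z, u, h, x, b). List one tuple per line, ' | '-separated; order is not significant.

Row counts bottom-up:
  S → 5
  U → 3
  ρ[z/w](U) → 3
  ρ[u/v](ρ[z/w](U)) → 3
  ρ[h/e](ρ[u/v](ρ[z/w](U))) → 3
  π[z,u,h](ρ[h/e](ρ[u/v](ρ[z/w](U)))) → 3
  (S ∪ π[z,u,h](ρ[h/e](ρ[u/v](ρ[z/w](U))))) → 8
  T → 5
  ((S ∪ π[z,u,h](ρ[h/e](ρ[u/v](ρ[z/w](U))))) ⋈[h=b] T) → 8

== RESULT ==
z | u | h | x | b
q | s | 1 | s | 1
r | r | 9 | q | 9
r | r | 9 | t | 9
s | p | 5 | t | 5
s | q | 2 | p | 2
t | q | 1 | s | 1
t | t | 9 | q | 9
t | t | 9 | t | 9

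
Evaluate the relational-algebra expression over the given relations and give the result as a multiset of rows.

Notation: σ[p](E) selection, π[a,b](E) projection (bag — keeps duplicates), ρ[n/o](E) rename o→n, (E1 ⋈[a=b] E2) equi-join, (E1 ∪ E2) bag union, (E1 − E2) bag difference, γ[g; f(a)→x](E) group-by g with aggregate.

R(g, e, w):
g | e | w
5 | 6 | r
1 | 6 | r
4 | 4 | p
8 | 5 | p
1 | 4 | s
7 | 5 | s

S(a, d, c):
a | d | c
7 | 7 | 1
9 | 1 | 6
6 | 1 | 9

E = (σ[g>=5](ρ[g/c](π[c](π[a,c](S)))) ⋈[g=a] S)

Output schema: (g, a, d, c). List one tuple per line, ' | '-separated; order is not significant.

Stepwise |·|:
  S → 3
  π[a,c](S) → 3
  π[c](π[a,c](S)) → 3
  ρ[g/c](π[c](π[a,c](S))) → 3
  σ[g>=5](ρ[g/c](π[c](π[a,c](S)))) → 2
  S → 3
  (σ[g>=5](ρ[g/c](π[c](π[a,c](S)))) ⋈[g=a] S) → 2

== RESULT ==
g | a | d | c
6 | 6 | 1 | 9
9 | 9 | 1 | 6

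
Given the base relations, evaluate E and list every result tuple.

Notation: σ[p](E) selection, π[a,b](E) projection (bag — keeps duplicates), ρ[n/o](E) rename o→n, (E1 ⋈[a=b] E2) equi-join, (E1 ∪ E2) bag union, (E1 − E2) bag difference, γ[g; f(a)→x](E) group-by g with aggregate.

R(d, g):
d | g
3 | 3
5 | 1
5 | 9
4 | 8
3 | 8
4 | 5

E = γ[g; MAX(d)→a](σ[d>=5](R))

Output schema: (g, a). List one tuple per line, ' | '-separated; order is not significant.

Subexpression sizes:
  R → 6
  σ[d>=5](R) → 2
  γ[g; MAX(d)→a](σ[d>=5](R)) → 2

== RESULT ==
g | a
1 | 5
9 | 5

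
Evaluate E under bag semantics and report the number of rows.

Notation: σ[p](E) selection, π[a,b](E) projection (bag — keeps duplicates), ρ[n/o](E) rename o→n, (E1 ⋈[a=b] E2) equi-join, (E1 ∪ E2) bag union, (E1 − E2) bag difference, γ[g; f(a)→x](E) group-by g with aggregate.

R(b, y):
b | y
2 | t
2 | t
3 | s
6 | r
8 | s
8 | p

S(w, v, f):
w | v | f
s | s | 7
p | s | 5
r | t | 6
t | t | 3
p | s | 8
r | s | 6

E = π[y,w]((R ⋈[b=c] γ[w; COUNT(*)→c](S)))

Stepwise |·|:
  R → 6
  S → 6
  γ[w; COUNT(*)→c](S) → 4
  (R ⋈[b=c] γ[w; COUNT(*)→c](S)) → 4
  π[y,w]((R ⋈[b=c] γ[w; COUNT(*)→c](S))) → 4

|E| = 4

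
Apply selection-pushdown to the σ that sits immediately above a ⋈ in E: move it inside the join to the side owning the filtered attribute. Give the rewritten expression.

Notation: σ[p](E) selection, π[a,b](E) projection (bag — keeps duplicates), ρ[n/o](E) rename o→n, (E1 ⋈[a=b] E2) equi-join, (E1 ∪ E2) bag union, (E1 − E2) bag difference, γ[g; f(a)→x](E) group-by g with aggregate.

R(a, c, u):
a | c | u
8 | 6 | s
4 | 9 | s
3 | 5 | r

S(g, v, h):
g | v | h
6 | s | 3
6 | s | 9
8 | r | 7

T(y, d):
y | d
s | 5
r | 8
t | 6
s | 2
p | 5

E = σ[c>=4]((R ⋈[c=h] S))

σ filters on c, owned by the left side.
E' = (σ[c>=4](R) ⋈[c=h] S)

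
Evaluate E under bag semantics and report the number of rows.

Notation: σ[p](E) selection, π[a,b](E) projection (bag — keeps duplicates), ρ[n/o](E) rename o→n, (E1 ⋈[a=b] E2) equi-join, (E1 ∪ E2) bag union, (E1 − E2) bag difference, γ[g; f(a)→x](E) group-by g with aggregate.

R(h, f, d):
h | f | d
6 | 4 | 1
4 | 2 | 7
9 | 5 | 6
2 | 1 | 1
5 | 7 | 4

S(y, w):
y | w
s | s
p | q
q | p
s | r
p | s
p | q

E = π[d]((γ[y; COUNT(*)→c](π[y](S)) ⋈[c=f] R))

Subexpression sizes:
  S → 6
  π[y](S) → 6
  γ[y; COUNT(*)→c](π[y](S)) → 3
  R → 5
  (γ[y; COUNT(*)→c](π[y](S)) ⋈[c=f] R) → 2
  π[d]((γ[y; COUNT(*)→c](π[y](S)) ⋈[c=f] R)) → 2

|E| = 2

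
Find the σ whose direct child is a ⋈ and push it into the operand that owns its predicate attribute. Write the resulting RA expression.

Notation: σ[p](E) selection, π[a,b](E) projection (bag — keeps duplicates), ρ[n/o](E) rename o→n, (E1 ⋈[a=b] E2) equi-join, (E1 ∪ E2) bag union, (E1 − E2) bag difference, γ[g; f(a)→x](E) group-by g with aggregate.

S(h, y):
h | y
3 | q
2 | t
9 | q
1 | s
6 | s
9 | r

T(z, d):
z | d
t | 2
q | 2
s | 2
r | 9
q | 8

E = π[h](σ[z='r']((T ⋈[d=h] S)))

σ filters on z, owned by the left side.
E' = π[h]((σ[z='r'](T) ⋈[d=h] S))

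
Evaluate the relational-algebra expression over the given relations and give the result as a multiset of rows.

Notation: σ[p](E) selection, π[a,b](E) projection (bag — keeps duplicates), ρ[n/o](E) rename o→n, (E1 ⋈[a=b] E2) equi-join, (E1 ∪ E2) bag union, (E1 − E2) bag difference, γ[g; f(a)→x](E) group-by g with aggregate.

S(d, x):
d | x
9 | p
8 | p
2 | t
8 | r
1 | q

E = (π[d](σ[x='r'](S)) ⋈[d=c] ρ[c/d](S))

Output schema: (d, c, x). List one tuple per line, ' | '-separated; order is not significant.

Stepwise |·|:
  S → 5
  σ[x='r'](S) → 1
  π[d](σ[x='r'](S)) → 1
  S → 5
  ρ[c/d](S) → 5
  (π[d](σ[x='r'](S)) ⋈[d=c] ρ[c/d](S)) → 2

== RESULT ==
d | c | x
8 | 8 | p
8 | 8 | r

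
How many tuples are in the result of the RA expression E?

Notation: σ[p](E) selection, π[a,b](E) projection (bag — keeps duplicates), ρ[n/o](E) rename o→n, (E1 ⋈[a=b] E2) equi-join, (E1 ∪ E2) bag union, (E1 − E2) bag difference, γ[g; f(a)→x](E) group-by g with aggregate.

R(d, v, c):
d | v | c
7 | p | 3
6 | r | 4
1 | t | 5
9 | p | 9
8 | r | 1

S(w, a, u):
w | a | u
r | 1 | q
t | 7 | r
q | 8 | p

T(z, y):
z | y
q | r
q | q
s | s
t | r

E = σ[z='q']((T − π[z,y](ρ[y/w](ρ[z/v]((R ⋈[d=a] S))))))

Row counts bottom-up:
  T → 4
  R → 5
  S → 3
  (R ⋈[d=a] S) → 3
  ρ[z/v]((R ⋈[d=a] S)) → 3
  ρ[y/w](ρ[z/v]((R ⋈[d=a] S))) → 3
  π[z,y](ρ[y/w](ρ[z/v]((R ⋈[d=a] S)))) → 3
  (T − π[z,y](ρ[y/w](ρ[z/v]((R ⋈[d=a] S))))) → 3
  σ[z='q']((T − π[z,y](ρ[y/w](ρ[z/v]((R ⋈[d=a] S)))))) → 2

|E| = 2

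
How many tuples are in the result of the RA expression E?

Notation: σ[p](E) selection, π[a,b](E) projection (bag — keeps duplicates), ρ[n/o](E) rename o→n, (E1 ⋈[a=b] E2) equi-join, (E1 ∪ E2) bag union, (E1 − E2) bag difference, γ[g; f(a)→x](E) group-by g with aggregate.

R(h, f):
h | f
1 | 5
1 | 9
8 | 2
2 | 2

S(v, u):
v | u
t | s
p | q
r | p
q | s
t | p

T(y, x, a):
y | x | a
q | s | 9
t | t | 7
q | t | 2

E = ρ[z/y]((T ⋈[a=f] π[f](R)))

Stepwise |·|:
  T → 3
  R → 4
  π[f](R) → 4
  (T ⋈[a=f] π[f](R)) → 3
  ρ[z/y]((T ⋈[a=f] π[f](R))) → 3

|E| = 3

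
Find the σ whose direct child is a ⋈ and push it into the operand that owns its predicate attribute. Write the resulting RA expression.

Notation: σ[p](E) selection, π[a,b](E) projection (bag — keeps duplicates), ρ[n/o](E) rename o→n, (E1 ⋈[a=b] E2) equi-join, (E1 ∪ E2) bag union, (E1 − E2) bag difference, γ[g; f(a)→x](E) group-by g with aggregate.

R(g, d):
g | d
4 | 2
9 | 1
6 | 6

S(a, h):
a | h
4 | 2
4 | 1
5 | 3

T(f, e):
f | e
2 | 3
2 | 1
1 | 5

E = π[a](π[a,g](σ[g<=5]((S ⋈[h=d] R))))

σ filters on g, owned by the right side.
E' = π[a](π[a,g]((S ⋈[h=d] σ[g<=5](R))))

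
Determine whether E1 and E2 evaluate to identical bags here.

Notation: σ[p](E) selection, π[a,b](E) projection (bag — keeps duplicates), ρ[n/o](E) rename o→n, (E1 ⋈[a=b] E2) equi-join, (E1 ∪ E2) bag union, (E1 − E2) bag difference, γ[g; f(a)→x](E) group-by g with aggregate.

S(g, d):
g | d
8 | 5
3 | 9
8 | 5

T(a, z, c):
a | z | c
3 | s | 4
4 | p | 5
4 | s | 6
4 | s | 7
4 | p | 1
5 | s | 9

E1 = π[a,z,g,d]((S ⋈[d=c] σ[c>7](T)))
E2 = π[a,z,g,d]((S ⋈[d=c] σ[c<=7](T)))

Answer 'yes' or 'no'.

E1 stepwise |·|:
  S → 3
  T → 6
  σ[c>7](T) → 1
  (S ⋈[d=c] σ[c>7](T)) → 1
  π[a,z,g,d]((S ⋈[d=c] σ[c>7](T))) → 1
E2 stepwise |·|:
  S → 3
  T → 6
  σ[c<=7](T) → 5
  (S ⋈[d=c] σ[c<=7](T)) → 2
  π[a,z,g,d]((S ⋈[d=c] σ[c<=7](T))) → 2

E1 result:
a | z | g | d
5 | s | 3 | 9
E2 result:
a | z | g | d
4 | p | 8 | 5
4 | p | 8 | 5
Witness: (4, 'p', 8, 5) appears 0× in E1 but 2× in E2.

no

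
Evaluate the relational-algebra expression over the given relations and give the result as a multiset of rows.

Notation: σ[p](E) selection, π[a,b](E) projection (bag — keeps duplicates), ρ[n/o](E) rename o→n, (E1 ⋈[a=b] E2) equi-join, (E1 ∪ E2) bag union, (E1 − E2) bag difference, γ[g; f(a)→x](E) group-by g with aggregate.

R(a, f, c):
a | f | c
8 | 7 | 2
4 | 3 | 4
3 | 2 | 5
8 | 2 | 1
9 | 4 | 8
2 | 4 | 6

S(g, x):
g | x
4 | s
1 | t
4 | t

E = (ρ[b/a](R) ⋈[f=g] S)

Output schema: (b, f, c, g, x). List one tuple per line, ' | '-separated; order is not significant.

Subexpression sizes:
  R → 6
  ρ[b/a](R) → 6
  S → 3
  (ρ[b/a](R) ⋈[f=g] S) → 4

== RESULT ==
b | f | c | g | x
2 | 4 | 6 | 4 | s
2 | 4 | 6 | 4 | t
9 | 4 | 8 | 4 | s
9 | 4 | 8 | 4 | t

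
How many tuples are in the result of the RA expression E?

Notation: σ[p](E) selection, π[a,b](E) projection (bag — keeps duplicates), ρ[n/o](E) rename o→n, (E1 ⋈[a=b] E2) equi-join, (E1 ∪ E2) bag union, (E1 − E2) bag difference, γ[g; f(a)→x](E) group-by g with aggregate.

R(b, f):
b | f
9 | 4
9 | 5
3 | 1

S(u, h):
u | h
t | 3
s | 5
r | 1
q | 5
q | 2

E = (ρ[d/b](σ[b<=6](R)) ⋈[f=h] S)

Per-node cardinality:
  R → 3
  σ[b<=6](R) → 1
  ρ[d/b](σ[b<=6](R)) → 1
  S → 5
  (ρ[d/b](σ[b<=6](R)) ⋈[f=h] S) → 1

|E| = 1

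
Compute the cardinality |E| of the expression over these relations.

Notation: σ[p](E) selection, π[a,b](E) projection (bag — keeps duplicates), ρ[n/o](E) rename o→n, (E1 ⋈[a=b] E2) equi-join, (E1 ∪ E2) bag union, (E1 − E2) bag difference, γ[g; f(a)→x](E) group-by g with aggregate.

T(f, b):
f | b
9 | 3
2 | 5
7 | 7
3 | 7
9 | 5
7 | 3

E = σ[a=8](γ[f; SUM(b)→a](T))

Subexpression sizes:
  T → 6
  γ[f; SUM(b)→a](T) → 4
  σ[a=8](γ[f; SUM(b)→a](T)) → 1

|E| = 1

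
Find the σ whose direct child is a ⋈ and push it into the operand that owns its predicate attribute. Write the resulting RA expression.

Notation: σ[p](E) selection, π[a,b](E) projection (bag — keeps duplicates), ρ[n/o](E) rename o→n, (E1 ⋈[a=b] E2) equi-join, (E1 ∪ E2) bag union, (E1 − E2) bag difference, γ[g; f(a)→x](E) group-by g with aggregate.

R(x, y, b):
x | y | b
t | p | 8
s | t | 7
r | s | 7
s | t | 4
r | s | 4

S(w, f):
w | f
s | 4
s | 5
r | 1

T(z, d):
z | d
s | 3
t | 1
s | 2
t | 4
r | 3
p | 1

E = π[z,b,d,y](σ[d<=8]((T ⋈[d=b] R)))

σ filters on d, owned by the left side.
E' = π[z,b,d,y]((σ[d<=8](T) ⋈[d=b] R))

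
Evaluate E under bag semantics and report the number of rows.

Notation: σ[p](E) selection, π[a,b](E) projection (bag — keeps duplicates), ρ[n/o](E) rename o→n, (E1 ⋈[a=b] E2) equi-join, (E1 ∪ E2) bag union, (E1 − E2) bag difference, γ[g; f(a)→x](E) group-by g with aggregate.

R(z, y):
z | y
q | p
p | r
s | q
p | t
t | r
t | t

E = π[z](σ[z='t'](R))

Subexpression sizes:
  R → 6
  σ[z='t'](R) → 2
  π[z](σ[z='t'](R)) → 2

|E| = 2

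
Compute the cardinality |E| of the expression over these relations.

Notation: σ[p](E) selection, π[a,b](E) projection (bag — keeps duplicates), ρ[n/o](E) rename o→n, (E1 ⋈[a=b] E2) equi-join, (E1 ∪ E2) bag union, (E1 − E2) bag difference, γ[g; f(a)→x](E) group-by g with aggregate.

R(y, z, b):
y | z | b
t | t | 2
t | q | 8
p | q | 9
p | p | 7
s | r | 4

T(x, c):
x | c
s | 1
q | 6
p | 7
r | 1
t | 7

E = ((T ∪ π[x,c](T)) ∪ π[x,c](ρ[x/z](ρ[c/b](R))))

Stepwise |·|:
  T → 5
  T → 5
  π[x,c](T) → 5
  (T ∪ π[x,c](T)) → 10
  R → 5
  ρ[c/b](R) → 5
  ρ[x/z](ρ[c/b](R)) → 5
  π[x,c](ρ[x/z](ρ[c/b](R))) → 5
  ((T ∪ π[x,c](T)) ∪ π[x,c](ρ[x/z](ρ[c/b](R)))) → 15

|E| = 15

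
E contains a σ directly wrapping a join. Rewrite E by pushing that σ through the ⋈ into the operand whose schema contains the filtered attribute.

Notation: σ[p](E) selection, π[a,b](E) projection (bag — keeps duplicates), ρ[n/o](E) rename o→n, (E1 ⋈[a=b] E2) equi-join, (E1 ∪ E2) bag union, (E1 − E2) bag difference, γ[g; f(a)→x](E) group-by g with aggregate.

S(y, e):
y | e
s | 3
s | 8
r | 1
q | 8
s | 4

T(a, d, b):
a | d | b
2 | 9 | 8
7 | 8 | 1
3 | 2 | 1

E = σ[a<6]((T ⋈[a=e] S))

σ filters on a, owned by the left side.
E' = (σ[a<6](T) ⋈[a=e] S)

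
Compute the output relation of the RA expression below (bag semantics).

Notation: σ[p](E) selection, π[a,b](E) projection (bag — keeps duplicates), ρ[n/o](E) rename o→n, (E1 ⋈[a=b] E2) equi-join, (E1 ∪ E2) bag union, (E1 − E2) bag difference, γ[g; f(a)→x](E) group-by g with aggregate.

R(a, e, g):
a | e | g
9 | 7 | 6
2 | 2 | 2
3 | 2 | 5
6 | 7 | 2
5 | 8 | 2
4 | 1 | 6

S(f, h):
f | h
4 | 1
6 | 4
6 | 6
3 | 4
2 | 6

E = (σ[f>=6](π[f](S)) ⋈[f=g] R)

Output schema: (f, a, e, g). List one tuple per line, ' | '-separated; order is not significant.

Stepwise |·|:
  S → 5
  π[f](S) → 5
  σ[f>=6](π[f](S)) → 2
  R → 6
  (σ[f>=6](π[f](S)) ⋈[f=g] R) → 4

== RESULT ==
f | a | e | g
6 | 4 | 1 | 6
6 | 4 | 1 | 6
6 | 9 | 7 | 6
6 | 9 | 7 | 6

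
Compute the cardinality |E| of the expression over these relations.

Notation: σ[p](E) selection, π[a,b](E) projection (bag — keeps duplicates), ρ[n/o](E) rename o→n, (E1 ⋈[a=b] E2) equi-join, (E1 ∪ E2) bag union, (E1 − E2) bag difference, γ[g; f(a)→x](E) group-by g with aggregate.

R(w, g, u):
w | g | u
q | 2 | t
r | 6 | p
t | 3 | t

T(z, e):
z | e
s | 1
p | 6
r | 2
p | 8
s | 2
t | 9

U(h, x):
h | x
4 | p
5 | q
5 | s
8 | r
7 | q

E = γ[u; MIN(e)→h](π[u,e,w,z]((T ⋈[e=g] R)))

Stepwise |·|:
  T → 6
  R → 3
  (T ⋈[e=g] R) → 3
  π[u,e,w,z]((T ⋈[e=g] R)) → 3
  γ[u; MIN(e)→h](π[u,e,w,z]((T ⋈[e=g] R))) → 2

|E| = 2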